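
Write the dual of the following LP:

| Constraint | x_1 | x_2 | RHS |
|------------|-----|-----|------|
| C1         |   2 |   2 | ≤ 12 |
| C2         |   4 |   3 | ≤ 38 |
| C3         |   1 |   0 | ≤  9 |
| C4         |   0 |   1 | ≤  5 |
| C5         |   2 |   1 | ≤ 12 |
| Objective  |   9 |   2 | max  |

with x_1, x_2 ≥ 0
Minimize: z = 12y1 + 38y2 + 9y3 + 5y4 + 12y5

Subject to:
  C1: -2y1 - 4y2 - y3 - 2y5 ≤ -9
  C2: -2y1 - 3y2 - y4 - y5 ≤ -2
  y1, y2, y3, y4, y5 ≥ 0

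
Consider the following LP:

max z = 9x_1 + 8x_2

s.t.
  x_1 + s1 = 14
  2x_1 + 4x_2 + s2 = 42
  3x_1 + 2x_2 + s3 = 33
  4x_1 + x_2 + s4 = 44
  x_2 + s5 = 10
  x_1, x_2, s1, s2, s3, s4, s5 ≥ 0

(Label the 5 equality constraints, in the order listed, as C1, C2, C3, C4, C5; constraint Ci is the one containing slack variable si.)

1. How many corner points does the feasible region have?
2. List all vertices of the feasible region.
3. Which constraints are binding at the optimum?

1. 5
2. (0, 0), (11, 0), (6, 7.5), (1, 10), (0, 10)
3. C2, C3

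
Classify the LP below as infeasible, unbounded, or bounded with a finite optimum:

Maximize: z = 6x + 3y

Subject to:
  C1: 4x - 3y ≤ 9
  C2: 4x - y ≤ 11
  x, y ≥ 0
Feasible point: (0, 0) satisfies every constraint, so the LP is feasible.
Direction d = (0, 1): for each constraint row a, a·d ≤ 0 —
  (4)(0) + (-3)(1) = -3 ≤ 0
  (4)(0) + (-1)(1) = -1 ≤ 0
and d ≥ 0, so (0, 0) + t·d stays feasible for every t ≥ 0. Along this ray z = 6x + 3y changes by 3 per unit t, so z → +∞.

The LP is unbounded; z can be made arbitrarily large.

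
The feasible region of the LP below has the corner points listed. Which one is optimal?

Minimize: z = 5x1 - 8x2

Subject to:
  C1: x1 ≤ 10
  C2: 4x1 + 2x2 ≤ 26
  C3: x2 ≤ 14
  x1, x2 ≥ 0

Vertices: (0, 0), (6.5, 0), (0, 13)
Evaluating z = 5x1 - 8x2 at each vertex:
  (0, 0): z = 0
  (6.5, 0): z = 32.5
  (0, 13): z = -104

The smallest value is z = -104, attained at (0, 13).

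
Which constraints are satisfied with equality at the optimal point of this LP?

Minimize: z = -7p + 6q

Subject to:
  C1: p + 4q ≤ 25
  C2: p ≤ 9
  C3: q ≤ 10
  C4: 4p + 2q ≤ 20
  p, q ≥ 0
Optimal: p = 5, q = 0
Binding: C4, q ≥ 0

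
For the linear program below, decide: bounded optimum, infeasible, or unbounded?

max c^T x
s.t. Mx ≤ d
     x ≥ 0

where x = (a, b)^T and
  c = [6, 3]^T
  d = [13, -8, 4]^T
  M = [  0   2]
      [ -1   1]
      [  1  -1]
One constraint requires a - b ≤ 4, while the constraint -a + b ≤ -8 is equivalent to a - b ≥ 8. Together they would need 8 ≤ a - b ≤ 4, which is impossible since 8 > 4. No point satisfies all constraints.

The feasible region is empty; the LP is infeasible.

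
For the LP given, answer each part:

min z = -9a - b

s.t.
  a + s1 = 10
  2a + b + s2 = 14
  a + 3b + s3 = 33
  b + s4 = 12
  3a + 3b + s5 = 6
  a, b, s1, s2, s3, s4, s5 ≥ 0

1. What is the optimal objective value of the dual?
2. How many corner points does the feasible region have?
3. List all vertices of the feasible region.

1. -18 (by strong duality, equal to the primal optimum)
2. 3
3. (0, 0), (2, 0), (0, 2)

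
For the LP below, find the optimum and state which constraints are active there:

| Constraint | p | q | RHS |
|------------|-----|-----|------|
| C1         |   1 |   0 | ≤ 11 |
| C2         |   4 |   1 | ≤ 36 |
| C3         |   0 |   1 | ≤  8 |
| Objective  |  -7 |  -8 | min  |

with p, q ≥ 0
Optimal: p = 7, q = 8
Slack at optimum:
  C1: slack = 4
  C2: slack = 0 (binding)
  C3: slack = 0 (binding)
  p ≥ 0: p = 7
  q ≥ 0: q = 8
Binding constraints: C2, C3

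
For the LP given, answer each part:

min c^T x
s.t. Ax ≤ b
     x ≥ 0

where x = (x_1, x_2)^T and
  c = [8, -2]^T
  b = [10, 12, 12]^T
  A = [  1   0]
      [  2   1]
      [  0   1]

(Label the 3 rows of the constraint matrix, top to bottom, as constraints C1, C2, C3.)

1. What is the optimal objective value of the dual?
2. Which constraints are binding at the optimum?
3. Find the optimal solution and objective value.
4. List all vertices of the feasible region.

1. -24 (by strong duality, equal to the primal optimum)
2. C2, C3, x_1 ≥ 0
3. x_1 = 0, x_2 = 12, z = -24
4. (0, 0), (6, 0), (0, 12)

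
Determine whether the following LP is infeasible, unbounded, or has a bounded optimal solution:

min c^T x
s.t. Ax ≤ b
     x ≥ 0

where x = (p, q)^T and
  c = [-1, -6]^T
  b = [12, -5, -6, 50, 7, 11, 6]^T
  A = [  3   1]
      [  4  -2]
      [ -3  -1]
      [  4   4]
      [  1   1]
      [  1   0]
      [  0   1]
The point (1, 6) satisfies every constraint, so the LP is feasible; the constraints give p ≤ 11 and q ≤ 6, which with p, q ≥ 0 keep the feasible region inside a bounded box. A feasible, bounded LP attains a finite optimum at a vertex.

Bounded optimum: z* = -37 at (1, 6).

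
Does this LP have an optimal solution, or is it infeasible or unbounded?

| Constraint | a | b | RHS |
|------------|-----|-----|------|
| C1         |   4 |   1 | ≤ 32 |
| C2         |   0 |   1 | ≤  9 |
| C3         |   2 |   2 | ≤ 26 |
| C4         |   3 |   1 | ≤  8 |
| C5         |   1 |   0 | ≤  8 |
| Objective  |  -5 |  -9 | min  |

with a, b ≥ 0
The point (0, 8) satisfies every constraint, so the LP is feasible; the constraints give a ≤ 8 and b ≤ 9, which with a, b ≥ 0 keep the feasible region inside a bounded box. A feasible, bounded LP attains a finite optimum at a vertex.

Evaluating z = -5a - 9b at each vertex:
  (0, 0): z = 0
  (2.667, 0): z = -13.33
  (0, 8): z = -72

Feasible with finite optimum z* = -72 at (0, 8).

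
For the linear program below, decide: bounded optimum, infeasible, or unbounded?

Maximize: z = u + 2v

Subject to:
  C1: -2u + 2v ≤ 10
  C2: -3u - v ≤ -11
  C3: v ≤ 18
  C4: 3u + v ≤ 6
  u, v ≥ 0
C4 requires 3u + v ≤ 6, while C2 (-3u - v ≤ -11) is equivalent to 3u + v ≥ 11. Together they would need 11 ≤ 3u + v ≤ 6, which is impossible since 11 > 6. No point satisfies all constraints.

The feasible region is empty; the LP is infeasible.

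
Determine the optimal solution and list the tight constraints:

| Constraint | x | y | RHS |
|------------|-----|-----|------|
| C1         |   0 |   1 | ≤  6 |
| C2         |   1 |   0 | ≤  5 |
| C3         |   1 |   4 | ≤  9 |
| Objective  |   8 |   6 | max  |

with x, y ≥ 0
Optimal: x = 5, y = 1
Slack at optimum:
  C1: slack = 5
  C2: slack = 0 (binding)
  C3: slack = 0 (binding)
  x ≥ 0: x = 5
  y ≥ 0: y = 1
Binding constraints: C2, C3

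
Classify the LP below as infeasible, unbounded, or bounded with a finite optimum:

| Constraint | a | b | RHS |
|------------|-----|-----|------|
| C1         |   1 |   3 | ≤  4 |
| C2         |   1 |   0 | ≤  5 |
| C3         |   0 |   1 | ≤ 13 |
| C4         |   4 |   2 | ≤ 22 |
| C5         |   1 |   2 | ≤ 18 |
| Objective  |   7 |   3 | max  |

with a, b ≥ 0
The point (4, 0) satisfies every constraint, so the LP is feasible; the constraints give a ≤ 5 and b ≤ 13, which with a, b ≥ 0 keep the feasible region inside a bounded box. A feasible, bounded LP attains a finite optimum at a vertex.

Evaluating z = 7a + 3b at each vertex:
  (0, 0): z = 0
  (4, 0): z = 28
  (0, 1.333): z = 4

Bounded optimum: z* = 28 at (4, 0).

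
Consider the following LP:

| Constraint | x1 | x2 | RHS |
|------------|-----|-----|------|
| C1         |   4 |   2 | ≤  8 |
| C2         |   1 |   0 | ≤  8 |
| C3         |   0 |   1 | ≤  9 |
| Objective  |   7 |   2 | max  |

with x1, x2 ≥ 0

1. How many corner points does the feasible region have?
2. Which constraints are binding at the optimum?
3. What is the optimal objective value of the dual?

1. 3
2. C1, x2 ≥ 0
3. 14 (by strong duality, equal to the primal optimum)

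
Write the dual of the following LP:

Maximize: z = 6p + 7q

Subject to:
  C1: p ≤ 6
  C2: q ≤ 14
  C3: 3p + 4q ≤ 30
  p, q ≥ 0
Minimize: z = 6y1 + 14y2 + 30y3

Subject to:
  C1: -y1 - 3y3 ≤ -6
  C2: -y2 - 4y3 ≤ -7
  y1, y2, y3 ≥ 0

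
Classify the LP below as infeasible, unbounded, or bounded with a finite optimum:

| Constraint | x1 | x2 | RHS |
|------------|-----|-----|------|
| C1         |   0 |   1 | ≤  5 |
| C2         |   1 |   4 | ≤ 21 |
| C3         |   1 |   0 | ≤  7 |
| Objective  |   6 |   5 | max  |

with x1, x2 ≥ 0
The point (7, 3.5) satisfies every constraint, so the LP is feasible; the constraints give x1 ≤ 7 and x2 ≤ 5, which with x1, x2 ≥ 0 keep the feasible region inside a bounded box. A feasible, bounded LP attains a finite optimum at a vertex.

The LP has an optimal solution: (7, 3.5) with z = 59.5.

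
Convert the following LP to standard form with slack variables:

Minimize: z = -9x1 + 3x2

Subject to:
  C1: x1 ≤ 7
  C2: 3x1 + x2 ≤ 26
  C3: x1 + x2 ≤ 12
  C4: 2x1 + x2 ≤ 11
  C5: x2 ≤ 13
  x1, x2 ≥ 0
min z = -9x1 + 3x2

s.t.
  x1 + s1 = 7
  3x1 + x2 + s2 = 26
  x1 + x2 + s3 = 12
  2x1 + x2 + s4 = 11
  x2 + s5 = 13
  x1, x2, s1, s2, s3, s4, s5 ≥ 0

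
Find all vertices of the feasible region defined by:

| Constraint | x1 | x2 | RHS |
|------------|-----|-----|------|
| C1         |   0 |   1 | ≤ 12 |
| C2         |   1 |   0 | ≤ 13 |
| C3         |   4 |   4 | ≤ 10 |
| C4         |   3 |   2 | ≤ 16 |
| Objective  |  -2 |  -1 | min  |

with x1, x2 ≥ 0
Each vertex is the intersection of two constraint boundaries that also satisfies all remaining constraints:
  x1 = 0 and x2 = 0 → (0, 0)
  4x1 + 4x2 = 10 and x2 = 0 → (2.5, 0)
  4x1 + 4x2 = 10 and x1 = 0 → (0, 2.5)

Vertices: (0, 0), (2.5, 0), (0, 2.5)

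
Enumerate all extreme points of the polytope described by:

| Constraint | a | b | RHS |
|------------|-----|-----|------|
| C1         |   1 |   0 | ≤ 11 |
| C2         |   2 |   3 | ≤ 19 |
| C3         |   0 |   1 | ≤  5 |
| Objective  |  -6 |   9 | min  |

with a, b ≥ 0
Each vertex is the intersection of two constraint boundaries that also satisfies all remaining constraints:
  a = 0 and b = 0 → (0, 0)
  2a + 3b = 19 and b = 0 → (9.5, 0)
  2a + 3b = 19 and b = 5 → (2, 5)
  b = 5 and a = 0 → (0, 5)

Vertices: (0, 0), (9.5, 0), (2, 5), (0, 5)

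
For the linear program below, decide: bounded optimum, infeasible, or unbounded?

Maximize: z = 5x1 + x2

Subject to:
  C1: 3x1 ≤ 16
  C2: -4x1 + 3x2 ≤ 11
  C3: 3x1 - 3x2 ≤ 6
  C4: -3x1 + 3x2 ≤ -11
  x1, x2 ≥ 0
C3 requires 3x1 - 3x2 ≤ 6, while C4 (-3x1 + 3x2 ≤ -11) is equivalent to 3x1 - 3x2 ≥ 11. Together they would need 11 ≤ 3x1 - 3x2 ≤ 6, which is impossible since 11 > 6. No point satisfies all constraints.

Infeasible: no point satisfies all constraints simultaneously.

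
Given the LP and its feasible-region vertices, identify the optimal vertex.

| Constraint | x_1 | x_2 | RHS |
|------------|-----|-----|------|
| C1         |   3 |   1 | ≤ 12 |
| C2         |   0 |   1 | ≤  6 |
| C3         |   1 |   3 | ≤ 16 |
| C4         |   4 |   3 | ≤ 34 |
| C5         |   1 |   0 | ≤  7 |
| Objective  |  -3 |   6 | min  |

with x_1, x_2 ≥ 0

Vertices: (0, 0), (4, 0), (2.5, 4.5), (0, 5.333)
Evaluating z = -3x_1 + 6x_2 at each vertex:
  (0, 0): z = 0
  (4, 0): z = -12
  (2.5, 4.5): z = 19.5
  (0, 5.333): z = 32

The smallest value is z = -12, attained at (4, 0).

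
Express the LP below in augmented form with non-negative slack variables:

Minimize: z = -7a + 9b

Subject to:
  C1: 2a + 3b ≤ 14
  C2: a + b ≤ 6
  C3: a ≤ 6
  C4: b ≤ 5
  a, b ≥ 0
min z = -7a + 9b

s.t.
  2a + 3b + s1 = 14
  a + b + s2 = 6
  a + s3 = 6
  b + s4 = 5
  a, b, s1, s2, s3, s4 ≥ 0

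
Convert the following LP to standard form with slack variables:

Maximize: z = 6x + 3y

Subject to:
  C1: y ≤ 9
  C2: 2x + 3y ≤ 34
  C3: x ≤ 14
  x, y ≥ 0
max z = 6x + 3y

s.t.
  y + s1 = 9
  2x + 3y + s2 = 34
  x + s3 = 14
  x, y, s1, s2, s3 ≥ 0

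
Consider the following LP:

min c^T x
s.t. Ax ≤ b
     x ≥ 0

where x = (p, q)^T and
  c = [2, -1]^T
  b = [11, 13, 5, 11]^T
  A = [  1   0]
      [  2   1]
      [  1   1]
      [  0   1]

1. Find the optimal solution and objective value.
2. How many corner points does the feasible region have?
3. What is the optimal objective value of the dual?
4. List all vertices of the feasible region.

1. p = 0, q = 5, z = -5
2. 3
3. -5 (by strong duality, equal to the primal optimum)
4. (0, 0), (5, 0), (0, 5)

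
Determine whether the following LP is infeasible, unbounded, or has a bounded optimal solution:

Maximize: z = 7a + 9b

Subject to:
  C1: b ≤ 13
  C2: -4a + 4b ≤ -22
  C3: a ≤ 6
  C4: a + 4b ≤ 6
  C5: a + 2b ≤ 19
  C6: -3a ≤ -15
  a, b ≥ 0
The point (6, 0) satisfies every constraint, so the LP is feasible; the constraints give a ≤ 6 and b ≤ 13, which with a, b ≥ 0 keep the feasible region inside a bounded box. A feasible, bounded LP attains a finite optimum at a vertex.

Bounded optimum: z* = 42 at (6, 0).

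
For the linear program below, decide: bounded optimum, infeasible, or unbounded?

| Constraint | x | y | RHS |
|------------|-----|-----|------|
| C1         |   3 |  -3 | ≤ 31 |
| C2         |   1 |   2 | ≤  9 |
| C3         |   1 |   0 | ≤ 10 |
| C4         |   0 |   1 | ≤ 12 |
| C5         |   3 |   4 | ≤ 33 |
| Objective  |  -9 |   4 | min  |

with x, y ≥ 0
The point (9, 0) satisfies every constraint, so the LP is feasible; the constraints give x ≤ 10 and y ≤ 12, which with x, y ≥ 0 keep the feasible region inside a bounded box. A feasible, bounded LP attains a finite optimum at a vertex.

Evaluating z = -9x + 4y at each vertex:
  (0, 0): z = 0
  (9, 0): z = -81
  (0, 4.5): z = 18

The LP has an optimal solution: (9, 0) with z = -81.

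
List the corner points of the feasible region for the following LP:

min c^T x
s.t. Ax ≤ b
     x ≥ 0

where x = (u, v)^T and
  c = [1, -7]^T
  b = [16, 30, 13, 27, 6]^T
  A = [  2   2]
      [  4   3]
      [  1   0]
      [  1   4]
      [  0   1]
Each vertex is the intersection of two constraint boundaries that also satisfies all remaining constraints:
  u = 0 and v = 0 → (0, 0)
  4u + 3v = 30 and v = 0 → (7.5, 0)
  2u + 2v = 16 and 4u + 3v = 30 → (6, 2)
  2u + 2v = 16 and v = 6 → (2, 6)
  v = 6 and u = 0 → (0, 6)

Vertices: (0, 0), (7.5, 0), (6, 2), (2, 6), (0, 6)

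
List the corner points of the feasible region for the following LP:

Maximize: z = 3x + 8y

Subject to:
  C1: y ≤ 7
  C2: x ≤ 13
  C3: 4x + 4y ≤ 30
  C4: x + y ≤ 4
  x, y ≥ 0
Each vertex is the intersection of two constraint boundaries that also satisfies all remaining constraints:
  x = 0 and y = 0 → (0, 0)
  x + y = 4 and y = 0 → (4, 0)
  x + y = 4 and x = 0 → (0, 4)

Vertices: (0, 0), (4, 0), (0, 4)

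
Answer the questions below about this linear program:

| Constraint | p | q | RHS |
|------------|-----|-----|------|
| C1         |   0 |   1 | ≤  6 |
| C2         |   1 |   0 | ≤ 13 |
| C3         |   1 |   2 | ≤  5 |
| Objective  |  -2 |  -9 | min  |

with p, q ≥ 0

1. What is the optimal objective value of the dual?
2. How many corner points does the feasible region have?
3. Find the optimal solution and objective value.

1. -22.5 (by strong duality, equal to the primal optimum)
2. 3
3. p = 0, q = 2.5, z = -22.5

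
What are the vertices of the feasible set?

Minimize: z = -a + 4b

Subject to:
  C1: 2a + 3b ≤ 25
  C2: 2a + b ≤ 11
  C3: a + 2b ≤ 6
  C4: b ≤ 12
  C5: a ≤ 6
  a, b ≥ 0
Each vertex is the intersection of two constraint boundaries that also satisfies all remaining constraints:
  a = 0 and b = 0 → (0, 0)
  2a + b = 11 and b = 0 → (5.5, 0)
  2a + b = 11 and a + 2b = 6 → (5.333, 0.3333)
  a + 2b = 6 and a = 0 → (0, 3)

Vertices: (0, 0), (5.5, 0), (5.333, 0.3333), (0, 3)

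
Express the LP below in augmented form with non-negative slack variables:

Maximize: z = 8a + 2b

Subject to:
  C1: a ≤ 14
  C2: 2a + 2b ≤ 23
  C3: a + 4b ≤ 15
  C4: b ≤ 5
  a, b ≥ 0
max z = 8a + 2b

s.t.
  a + s1 = 14
  2a + 2b + s2 = 23
  a + 4b + s3 = 15
  b + s4 = 5
  a, b, s1, s2, s3, s4 ≥ 0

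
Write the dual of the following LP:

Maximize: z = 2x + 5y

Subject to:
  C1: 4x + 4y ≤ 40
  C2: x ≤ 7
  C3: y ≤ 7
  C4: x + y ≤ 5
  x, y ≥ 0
Minimize: z = 40y1 + 7y2 + 7y3 + 5y4

Subject to:
  C1: -4y1 - y2 - y4 ≤ -2
  C2: -4y1 - y3 - y4 ≤ -5
  y1, y2, y3, y4 ≥ 0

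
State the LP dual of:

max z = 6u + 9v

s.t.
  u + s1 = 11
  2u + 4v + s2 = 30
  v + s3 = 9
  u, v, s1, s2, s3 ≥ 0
Minimize: z = 11y1 + 30y2 + 9y3

Subject to:
  C1: -y1 - 2y2 ≤ -6
  C2: -4y2 - y3 ≤ -9
  y1, y2, y3 ≥ 0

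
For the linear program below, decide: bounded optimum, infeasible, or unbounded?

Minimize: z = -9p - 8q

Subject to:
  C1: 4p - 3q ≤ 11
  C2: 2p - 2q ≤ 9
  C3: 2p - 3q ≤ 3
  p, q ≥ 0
Feasible point: (0, 0) satisfies every constraint, so the LP is feasible.
Direction d = (0, 1): for each constraint row a, a·d ≤ 0 —
  (4)(0) + (-3)(1) = -3 ≤ 0
  (2)(0) + (-2)(1) = -2 ≤ 0
  (2)(0) + (-3)(1) = -3 ≤ 0
and d ≥ 0, so (0, 0) + t·d stays feasible for every t ≥ 0. Along this ray z = -9p - 8q changes by -8 per unit t, so z → −∞.

Unbounded — the objective can decrease without bound over the feasible region.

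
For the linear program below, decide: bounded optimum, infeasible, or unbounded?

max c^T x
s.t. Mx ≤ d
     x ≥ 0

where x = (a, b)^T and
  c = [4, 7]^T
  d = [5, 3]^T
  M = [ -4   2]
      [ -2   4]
Feasible point: (0, 0) satisfies every constraint, so the LP is feasible.
Direction d = (1, 0): for each constraint row a, a·d ≤ 0 —
  (-4)(1) + (2)(0) = -4 ≤ 0
  (-2)(1) + (4)(0) = -2 ≤ 0
and d ≥ 0, so (0, 0) + t·d stays feasible for every t ≥ 0. Along this ray z = 4a + 7b changes by 4 per unit t, so z → +∞.

Unbounded — the objective can increase without bound over the feasible region.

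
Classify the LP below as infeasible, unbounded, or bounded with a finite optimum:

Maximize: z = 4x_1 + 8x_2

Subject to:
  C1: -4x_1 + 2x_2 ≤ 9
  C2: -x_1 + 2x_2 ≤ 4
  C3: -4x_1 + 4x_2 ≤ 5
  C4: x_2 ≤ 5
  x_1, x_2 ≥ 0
Feasible point: (0, 0) satisfies every constraint, so the LP is feasible.
Direction d = (1, 0): for each constraint row a, a·d ≤ 0 —
  (-4)(1) + (2)(0) = -4 ≤ 0
  (-1)(1) + (2)(0) = -1 ≤ 0
  (-4)(1) + (4)(0) = -4 ≤ 0
  (0)(1) + (1)(0) = 0 ≤ 0
and d ≥ 0, so (0, 0) + t·d stays feasible for every t ≥ 0. Along this ray z = 4x_1 + 8x_2 changes by 4 per unit t, so z → +∞.

Unbounded — the objective can increase without bound over the feasible region.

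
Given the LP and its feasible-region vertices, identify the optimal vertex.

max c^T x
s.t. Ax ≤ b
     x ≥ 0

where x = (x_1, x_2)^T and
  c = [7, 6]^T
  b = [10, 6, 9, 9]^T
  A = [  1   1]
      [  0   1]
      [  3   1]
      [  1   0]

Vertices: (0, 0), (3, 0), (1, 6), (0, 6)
(1, 6) with z = 43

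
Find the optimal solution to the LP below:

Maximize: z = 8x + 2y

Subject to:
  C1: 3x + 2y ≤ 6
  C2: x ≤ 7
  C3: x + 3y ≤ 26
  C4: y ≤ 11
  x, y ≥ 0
x = 2, y = 0, z = 16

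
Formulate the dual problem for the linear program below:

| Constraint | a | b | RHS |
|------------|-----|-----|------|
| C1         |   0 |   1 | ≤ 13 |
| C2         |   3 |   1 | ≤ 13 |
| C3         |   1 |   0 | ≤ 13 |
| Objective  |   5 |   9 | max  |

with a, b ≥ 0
Minimize: z = 13y1 + 13y2 + 13y3

Subject to:
  C1: -3y2 - y3 ≤ -5
  C2: -y1 - y2 ≤ -9
  y1, y2, y3 ≥ 0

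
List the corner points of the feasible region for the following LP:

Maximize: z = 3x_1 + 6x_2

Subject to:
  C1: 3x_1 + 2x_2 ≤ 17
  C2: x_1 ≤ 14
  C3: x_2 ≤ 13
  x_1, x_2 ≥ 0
Each vertex is the intersection of two constraint boundaries that also satisfies all remaining constraints:
  x_1 = 0 and x_2 = 0 → (0, 0)
  3x_1 + 2x_2 = 17 and x_2 = 0 → (5.667, 0)
  3x_1 + 2x_2 = 17 and x_1 = 0 → (0, 8.5)

Vertices: (0, 0), (5.667, 0), (0, 8.5)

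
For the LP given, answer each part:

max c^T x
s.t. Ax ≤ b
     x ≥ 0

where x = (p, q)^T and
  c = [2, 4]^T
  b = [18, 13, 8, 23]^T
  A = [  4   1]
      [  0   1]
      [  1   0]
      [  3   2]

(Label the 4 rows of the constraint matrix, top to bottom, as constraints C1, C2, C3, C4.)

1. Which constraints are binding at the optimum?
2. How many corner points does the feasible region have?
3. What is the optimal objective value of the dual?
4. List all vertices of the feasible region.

1. C4, p ≥ 0
2. 4
3. 46 (by strong duality, equal to the primal optimum)
4. (0, 0), (4.5, 0), (2.6, 7.6), (0, 11.5)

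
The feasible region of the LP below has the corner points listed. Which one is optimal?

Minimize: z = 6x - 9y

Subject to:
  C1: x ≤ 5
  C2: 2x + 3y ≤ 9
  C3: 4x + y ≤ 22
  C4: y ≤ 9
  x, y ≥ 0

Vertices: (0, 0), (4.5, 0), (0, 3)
(0, 3) with z = -27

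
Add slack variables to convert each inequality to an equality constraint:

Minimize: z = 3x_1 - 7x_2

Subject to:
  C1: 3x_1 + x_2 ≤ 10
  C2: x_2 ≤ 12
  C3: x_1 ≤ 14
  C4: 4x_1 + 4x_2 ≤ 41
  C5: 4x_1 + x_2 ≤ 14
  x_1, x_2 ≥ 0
min z = 3x_1 - 7x_2

s.t.
  3x_1 + x_2 + s1 = 10
  x_2 + s2 = 12
  x_1 + s3 = 14
  4x_1 + 4x_2 + s4 = 41
  4x_1 + x_2 + s5 = 14
  x_1, x_2, s1, s2, s3, s4, s5 ≥ 0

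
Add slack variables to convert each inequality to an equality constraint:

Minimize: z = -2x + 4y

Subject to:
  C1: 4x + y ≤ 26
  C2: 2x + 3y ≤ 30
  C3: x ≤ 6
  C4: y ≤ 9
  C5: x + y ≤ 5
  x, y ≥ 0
min z = -2x + 4y

s.t.
  4x + y + s1 = 26
  2x + 3y + s2 = 30
  x + s3 = 6
  y + s4 = 9
  x + y + s5 = 5
  x, y, s1, s2, s3, s4, s5 ≥ 0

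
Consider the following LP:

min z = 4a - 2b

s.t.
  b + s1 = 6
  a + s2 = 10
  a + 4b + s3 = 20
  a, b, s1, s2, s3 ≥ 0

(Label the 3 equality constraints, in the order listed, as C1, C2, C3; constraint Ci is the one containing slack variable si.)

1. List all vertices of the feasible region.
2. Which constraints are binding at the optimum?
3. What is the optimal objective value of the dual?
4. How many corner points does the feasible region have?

1. (0, 0), (10, 0), (10, 2.5), (0, 5)
2. C3, a ≥ 0
3. -10 (by strong duality, equal to the primal optimum)
4. 4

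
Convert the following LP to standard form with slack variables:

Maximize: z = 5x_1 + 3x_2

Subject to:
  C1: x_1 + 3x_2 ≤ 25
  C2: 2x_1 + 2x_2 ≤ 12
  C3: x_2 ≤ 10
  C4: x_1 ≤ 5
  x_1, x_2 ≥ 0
max z = 5x_1 + 3x_2

s.t.
  x_1 + 3x_2 + s1 = 25
  2x_1 + 2x_2 + s2 = 12
  x_2 + s3 = 10
  x_1 + s4 = 5
  x_1, x_2, s1, s2, s3, s4 ≥ 0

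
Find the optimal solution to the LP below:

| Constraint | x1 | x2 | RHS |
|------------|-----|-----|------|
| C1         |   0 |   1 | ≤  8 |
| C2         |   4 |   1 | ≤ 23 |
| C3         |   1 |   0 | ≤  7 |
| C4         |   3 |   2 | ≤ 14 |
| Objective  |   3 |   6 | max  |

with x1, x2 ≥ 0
Each vertex is the intersection of two constraint boundaries that also satisfies all remaining constraints:
  x1 = 0 and x2 = 0 → (0, 0)
  3x1 + 2x2 = 14 and x2 = 0 → (4.667, 0)
  3x1 + 2x2 = 14 and x1 = 0 → (0, 7)

Evaluating z = 3x1 + 6x2 at each vertex:
  (0, 0): z = 0
  (4.667, 0): z = 14
  (0, 7): z = 42

The maximum is at (0, 7) with z = 42.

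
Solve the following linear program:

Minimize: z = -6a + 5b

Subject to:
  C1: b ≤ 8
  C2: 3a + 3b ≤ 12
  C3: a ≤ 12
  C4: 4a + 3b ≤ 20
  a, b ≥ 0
Each vertex is the intersection of two constraint boundaries that also satisfies all remaining constraints:
  a = 0 and b = 0 → (0, 0)
  3a + 3b = 12 and b = 0 → (4, 0)
  3a + 3b = 12 and a = 0 → (0, 4)

Evaluating z = -6a + 5b at each vertex:
  (0, 0): z = 0
  (4, 0): z = -24
  (0, 4): z = 20

The minimum is at (4, 0) with z = -24.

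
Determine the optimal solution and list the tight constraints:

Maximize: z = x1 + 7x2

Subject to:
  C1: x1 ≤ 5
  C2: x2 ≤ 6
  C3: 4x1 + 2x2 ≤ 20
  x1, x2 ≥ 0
Optimal: x1 = 2, x2 = 6
Slack at optimum:
  C1: slack = 3
  C2: slack = 0 (binding)
  C3: slack = 0 (binding)
  x1 ≥ 0: x1 = 2
  x2 ≥ 0: x2 = 6
Binding constraints: C2, C3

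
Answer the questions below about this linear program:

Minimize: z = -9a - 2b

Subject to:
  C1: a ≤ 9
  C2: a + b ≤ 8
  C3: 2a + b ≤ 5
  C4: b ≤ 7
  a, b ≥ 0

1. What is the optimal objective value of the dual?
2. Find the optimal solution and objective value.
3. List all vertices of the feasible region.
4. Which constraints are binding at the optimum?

1. -22.5 (by strong duality, equal to the primal optimum)
2. a = 2.5, b = 0, z = -22.5
3. (0, 0), (2.5, 0), (0, 5)
4. C3, b ≥ 0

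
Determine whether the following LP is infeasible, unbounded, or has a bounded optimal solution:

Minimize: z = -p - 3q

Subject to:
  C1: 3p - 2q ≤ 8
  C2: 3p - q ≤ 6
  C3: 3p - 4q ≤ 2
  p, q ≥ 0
Feasible point: (0, 0) satisfies every constraint, so the LP is feasible.
Direction d = (0, 1): for each constraint row a, a·d ≤ 0 —
  (3)(0) + (-2)(1) = -2 ≤ 0
  (3)(0) + (-1)(1) = -1 ≤ 0
  (3)(0) + (-4)(1) = -4 ≤ 0
and d ≥ 0, so (0, 0) + t·d stays feasible for every t ≥ 0. Along this ray z = -p - 3q changes by -3 per unit t, so z → −∞.

Unbounded: there is a feasible ray along which z → −∞.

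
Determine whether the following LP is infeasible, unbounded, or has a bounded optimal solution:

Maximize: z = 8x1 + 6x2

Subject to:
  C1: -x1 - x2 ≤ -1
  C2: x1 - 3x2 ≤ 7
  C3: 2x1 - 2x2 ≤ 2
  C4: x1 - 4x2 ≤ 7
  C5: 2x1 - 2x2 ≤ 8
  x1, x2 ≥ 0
Feasible point: (0, 1) satisfies every constraint, so the LP is feasible.
Direction d = (0, 1): for each constraint row a, a·d ≤ 0 —
  (-1)(0) + (-1)(1) = -1 ≤ 0
  (1)(0) + (-3)(1) = -3 ≤ 0
  (2)(0) + (-2)(1) = -2 ≤ 0
  (1)(0) + (-4)(1) = -4 ≤ 0
  (2)(0) + (-2)(1) = -2 ≤ 0
and d ≥ 0, so (0, 1) + t·d stays feasible for every t ≥ 0. Along this ray z = 8x1 + 6x2 changes by 6 per unit t, so z → +∞.

The LP is unbounded; z can be made arbitrarily large.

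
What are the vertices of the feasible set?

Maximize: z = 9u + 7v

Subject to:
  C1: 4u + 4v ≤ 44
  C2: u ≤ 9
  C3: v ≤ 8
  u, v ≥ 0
Each vertex is the intersection of two constraint boundaries that also satisfies all remaining constraints:
  u = 0 and v = 0 → (0, 0)
  u = 9 and v = 0 → (9, 0)
  4u + 4v = 44 and u = 9 → (9, 2)
  4u + 4v = 44 and v = 8 → (3, 8)
  v = 8 and u = 0 → (0, 8)

Vertices: (0, 0), (9, 0), (9, 2), (3, 8), (0, 8)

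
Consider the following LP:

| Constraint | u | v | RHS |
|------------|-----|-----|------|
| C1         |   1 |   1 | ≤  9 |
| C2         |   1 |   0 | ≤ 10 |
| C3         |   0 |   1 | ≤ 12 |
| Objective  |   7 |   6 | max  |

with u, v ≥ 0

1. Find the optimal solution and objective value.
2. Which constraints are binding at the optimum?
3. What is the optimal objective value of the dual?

1. u = 9, v = 0, z = 63
2. C1, v ≥ 0
3. 63 (by strong duality, equal to the primal optimum)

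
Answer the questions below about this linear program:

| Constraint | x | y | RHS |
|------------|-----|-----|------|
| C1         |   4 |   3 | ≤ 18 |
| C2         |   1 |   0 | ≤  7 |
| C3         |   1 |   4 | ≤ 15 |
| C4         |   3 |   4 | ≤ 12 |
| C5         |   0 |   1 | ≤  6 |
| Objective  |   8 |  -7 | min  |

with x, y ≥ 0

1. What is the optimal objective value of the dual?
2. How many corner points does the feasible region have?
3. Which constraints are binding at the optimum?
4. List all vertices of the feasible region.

1. -21 (by strong duality, equal to the primal optimum)
2. 3
3. C4, x ≥ 0
4. (0, 0), (4, 0), (0, 3)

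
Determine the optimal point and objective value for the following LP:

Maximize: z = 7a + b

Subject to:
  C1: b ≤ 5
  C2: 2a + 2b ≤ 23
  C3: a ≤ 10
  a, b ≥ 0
Each vertex is the intersection of two constraint boundaries that also satisfies all remaining constraints:
  a = 0 and b = 0 → (0, 0)
  a = 10 and b = 0 → (10, 0)
  2a + 2b = 23 and a = 10 → (10, 1.5)
  b = 5 and 2a + 2b = 23 → (6.5, 5)
  b = 5 and a = 0 → (0, 5)

Evaluating z = 7a + b at each vertex:
  (0, 0): z = 0
  (10, 0): z = 70
  (10, 1.5): z = 71.5
  (6.5, 5): z = 50.5
  (0, 5): z = 5

The maximum is at (10, 1.5) with z = 71.5.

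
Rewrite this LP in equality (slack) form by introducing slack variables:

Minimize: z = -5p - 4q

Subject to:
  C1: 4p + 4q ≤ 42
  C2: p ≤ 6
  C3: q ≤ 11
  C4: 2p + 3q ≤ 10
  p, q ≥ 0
min z = -5p - 4q

s.t.
  4p + 4q + s1 = 42
  p + s2 = 6
  q + s3 = 11
  2p + 3q + s4 = 10
  p, q, s1, s2, s3, s4 ≥ 0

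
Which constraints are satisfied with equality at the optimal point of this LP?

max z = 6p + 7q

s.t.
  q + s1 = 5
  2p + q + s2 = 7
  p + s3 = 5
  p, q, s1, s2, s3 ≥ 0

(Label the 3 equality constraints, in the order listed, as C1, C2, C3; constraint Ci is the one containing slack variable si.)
Optimal: p = 1, q = 5
Slack at optimum:
  C1: slack = 0 (binding)
  C2: slack = 0 (binding)
  C3: slack = 4
  p ≥ 0: p = 1
  q ≥ 0: q = 5
Binding constraints: C1, C2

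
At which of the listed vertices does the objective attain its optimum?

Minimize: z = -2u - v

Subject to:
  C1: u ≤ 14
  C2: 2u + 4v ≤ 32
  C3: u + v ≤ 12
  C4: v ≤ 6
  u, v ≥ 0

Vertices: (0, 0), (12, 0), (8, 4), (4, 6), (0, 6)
Evaluating z = -2u - v at each vertex:
  (0, 0): z = 0
  (12, 0): z = -24
  (8, 4): z = -20
  (4, 6): z = -14
  (0, 6): z = -6

The smallest value is z = -24, attained at (12, 0).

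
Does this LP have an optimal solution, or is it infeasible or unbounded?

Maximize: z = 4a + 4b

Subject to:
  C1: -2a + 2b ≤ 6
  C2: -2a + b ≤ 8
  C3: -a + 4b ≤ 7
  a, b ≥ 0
Feasible point: (0, 0) satisfies every constraint, so the LP is feasible.
Direction d = (1, 0): for each constraint row a, a·d ≤ 0 —
  (-2)(1) + (2)(0) = -2 ≤ 0
  (-2)(1) + (1)(0) = -2 ≤ 0
  (-1)(1) + (4)(0) = -1 ≤ 0
and d ≥ 0, so (0, 0) + t·d stays feasible for every t ≥ 0. Along this ray z = 4a + 4b changes by 4 per unit t, so z → +∞.

Unbounded: there is a feasible ray along which z → +∞.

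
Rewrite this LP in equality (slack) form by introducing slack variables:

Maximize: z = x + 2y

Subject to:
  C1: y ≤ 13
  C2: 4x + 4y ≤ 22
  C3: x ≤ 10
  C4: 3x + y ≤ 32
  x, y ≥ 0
max z = x + 2y

s.t.
  y + s1 = 13
  4x + 4y + s2 = 22
  x + s3 = 10
  3x + y + s4 = 32
  x, y, s1, s2, s3, s4 ≥ 0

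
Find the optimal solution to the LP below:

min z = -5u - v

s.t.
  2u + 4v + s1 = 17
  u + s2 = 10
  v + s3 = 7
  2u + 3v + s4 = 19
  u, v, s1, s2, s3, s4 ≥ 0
u = 8.5, v = 0, z = -42.5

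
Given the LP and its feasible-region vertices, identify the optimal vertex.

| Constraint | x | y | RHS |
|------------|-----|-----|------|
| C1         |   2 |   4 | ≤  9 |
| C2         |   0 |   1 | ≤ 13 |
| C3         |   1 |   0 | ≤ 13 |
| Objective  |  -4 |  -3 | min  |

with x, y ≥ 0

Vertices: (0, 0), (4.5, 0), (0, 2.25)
Evaluating z = -4x - 3y at each vertex:
  (0, 0): z = 0
  (4.5, 0): z = -18
  (0, 2.25): z = -6.75

The smallest value is z = -18, attained at (4.5, 0).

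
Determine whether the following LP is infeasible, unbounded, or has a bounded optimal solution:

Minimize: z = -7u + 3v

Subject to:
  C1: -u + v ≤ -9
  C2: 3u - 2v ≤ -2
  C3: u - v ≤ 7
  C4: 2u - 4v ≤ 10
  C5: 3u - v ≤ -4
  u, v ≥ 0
C3 requires u - v ≤ 7, while C1 (-u + v ≤ -9) is equivalent to u - v ≥ 9. Together they would need 9 ≤ u - v ≤ 7, which is impossible since 9 > 7. No point satisfies all constraints.

Infeasible — the constraint set is empty.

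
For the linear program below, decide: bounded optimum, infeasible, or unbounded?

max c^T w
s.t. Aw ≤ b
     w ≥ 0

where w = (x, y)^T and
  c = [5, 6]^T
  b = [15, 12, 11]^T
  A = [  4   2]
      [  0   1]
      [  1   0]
The point (0, 7.5) satisfies every constraint, so the LP is feasible; the constraints give x ≤ 11 and y ≤ 12, which with x, y ≥ 0 keep the feasible region inside a bounded box. A feasible, bounded LP attains a finite optimum at a vertex.

Bounded optimum: z* = 45 at (0, 7.5).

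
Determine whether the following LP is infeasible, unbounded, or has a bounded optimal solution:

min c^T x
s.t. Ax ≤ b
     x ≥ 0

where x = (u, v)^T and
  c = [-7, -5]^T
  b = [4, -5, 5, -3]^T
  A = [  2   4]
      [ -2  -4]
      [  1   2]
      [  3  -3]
One constraint requires 2u + 4v ≤ 4, while the constraint -2u - 4v ≤ -5 is equivalent to 2u + 4v ≥ 5. Together they would need 5 ≤ 2u + 4v ≤ 4, which is impossible since 5 > 4. No point satisfies all constraints.

Infeasible — the constraint set is empty.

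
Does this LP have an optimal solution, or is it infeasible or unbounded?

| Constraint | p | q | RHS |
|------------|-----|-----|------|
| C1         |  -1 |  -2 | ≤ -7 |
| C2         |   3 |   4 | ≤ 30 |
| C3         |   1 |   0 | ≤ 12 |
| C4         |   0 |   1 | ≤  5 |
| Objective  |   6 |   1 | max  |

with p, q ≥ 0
The point (10, 0) satisfies every constraint, so the LP is feasible; the constraints give p ≤ 12 and q ≤ 5, which with p, q ≥ 0 keep the feasible region inside a bounded box. A feasible, bounded LP attains a finite optimum at a vertex.

Evaluating z = 6p + q at each vertex:
  (7, 0): z = 42
  (10, 0): z = 60
  (3.333, 5): z = 25
  (0, 5): z = 5
  (0, 3.5): z = 3.5

Feasible with finite optimum z* = 60 at (10, 0).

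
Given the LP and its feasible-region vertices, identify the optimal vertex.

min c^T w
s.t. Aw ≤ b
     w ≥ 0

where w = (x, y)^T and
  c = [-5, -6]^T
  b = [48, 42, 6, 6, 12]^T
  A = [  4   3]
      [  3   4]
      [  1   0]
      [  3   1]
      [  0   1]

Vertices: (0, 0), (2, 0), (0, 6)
Evaluating z = -5x - 6y at each vertex:
  (0, 0): z = 0
  (2, 0): z = -10
  (0, 6): z = -36

The smallest value is z = -36, attained at (0, 6).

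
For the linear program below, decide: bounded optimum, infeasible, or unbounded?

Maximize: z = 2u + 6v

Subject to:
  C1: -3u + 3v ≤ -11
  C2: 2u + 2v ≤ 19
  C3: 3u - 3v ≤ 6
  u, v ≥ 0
C3 requires 3u - 3v ≤ 6, while C1 (-3u + 3v ≤ -11) is equivalent to 3u - 3v ≥ 11. Together they would need 11 ≤ 3u - 3v ≤ 6, which is impossible since 11 > 6. No point satisfies all constraints.

Infeasible — the constraint set is empty.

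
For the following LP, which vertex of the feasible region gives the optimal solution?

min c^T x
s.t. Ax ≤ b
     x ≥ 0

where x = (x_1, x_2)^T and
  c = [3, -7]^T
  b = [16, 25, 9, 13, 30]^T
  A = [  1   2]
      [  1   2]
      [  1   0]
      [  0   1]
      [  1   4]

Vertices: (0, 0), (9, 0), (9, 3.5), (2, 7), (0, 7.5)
(0, 7.5) with z = -52.5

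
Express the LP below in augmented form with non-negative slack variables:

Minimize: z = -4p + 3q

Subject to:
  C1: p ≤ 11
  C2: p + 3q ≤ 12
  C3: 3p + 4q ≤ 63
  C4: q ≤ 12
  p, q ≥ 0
min z = -4p + 3q

s.t.
  p + s1 = 11
  p + 3q + s2 = 12
  3p + 4q + s3 = 63
  q + s4 = 12
  p, q, s1, s2, s3, s4 ≥ 0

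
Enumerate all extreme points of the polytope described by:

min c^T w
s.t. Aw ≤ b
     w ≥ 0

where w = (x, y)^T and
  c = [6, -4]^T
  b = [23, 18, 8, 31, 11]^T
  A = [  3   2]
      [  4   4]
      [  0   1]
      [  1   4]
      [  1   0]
Each vertex is the intersection of two constraint boundaries that also satisfies all remaining constraints:
  x = 0 and y = 0 → (0, 0)
  4x + 4y = 18 and y = 0 → (4.5, 0)
  4x + 4y = 18 and x = 0 → (0, 4.5)

Vertices: (0, 0), (4.5, 0), (0, 4.5)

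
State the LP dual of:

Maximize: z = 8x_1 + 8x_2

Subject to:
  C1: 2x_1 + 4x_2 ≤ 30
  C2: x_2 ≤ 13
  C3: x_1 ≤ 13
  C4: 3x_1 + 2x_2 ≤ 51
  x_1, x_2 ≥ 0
Minimize: z = 30y1 + 13y2 + 13y3 + 51y4

Subject to:
  C1: -2y1 - y3 - 3y4 ≤ -8
  C2: -4y1 - y2 - 2y4 ≤ -8
  y1, y2, y3, y4 ≥ 0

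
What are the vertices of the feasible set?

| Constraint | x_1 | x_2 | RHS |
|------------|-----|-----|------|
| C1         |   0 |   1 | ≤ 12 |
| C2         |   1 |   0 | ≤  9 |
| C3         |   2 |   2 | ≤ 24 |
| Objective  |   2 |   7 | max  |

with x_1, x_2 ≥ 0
Each vertex is the intersection of two constraint boundaries that also satisfies all remaining constraints:
  x_1 = 0 and x_2 = 0 → (0, 0)
  x_1 = 9 and x_2 = 0 → (9, 0)
  x_1 = 9 and 2x_1 + 2x_2 = 24 → (9, 3)
  x_2 = 12 and 2x_1 + 2x_2 = 24 → (0, 12)

Vertices: (0, 0), (9, 0), (9, 3), (0, 12)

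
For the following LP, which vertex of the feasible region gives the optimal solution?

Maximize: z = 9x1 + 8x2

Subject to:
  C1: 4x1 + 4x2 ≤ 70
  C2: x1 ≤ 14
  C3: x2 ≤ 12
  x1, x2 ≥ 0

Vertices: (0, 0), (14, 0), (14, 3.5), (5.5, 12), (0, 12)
Evaluating z = 9x1 + 8x2 at each vertex:
  (0, 0): z = 0
  (14, 0): z = 126
  (14, 3.5): z = 154
  (5.5, 12): z = 145.5
  (0, 12): z = 96

The largest value is z = 154, attained at (14, 3.5).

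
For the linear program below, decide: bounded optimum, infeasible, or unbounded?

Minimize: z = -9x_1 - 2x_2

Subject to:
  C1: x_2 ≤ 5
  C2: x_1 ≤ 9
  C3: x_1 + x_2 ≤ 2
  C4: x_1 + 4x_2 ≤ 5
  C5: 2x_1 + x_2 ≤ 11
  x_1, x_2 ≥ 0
The point (2, 0) satisfies every constraint, so the LP is feasible; the constraints give x_1 ≤ 9 and x_2 ≤ 5, which with x_1, x_2 ≥ 0 keep the feasible region inside a bounded box. A feasible, bounded LP attains a finite optimum at a vertex.

The LP has an optimal solution: (2, 0) with z = -18.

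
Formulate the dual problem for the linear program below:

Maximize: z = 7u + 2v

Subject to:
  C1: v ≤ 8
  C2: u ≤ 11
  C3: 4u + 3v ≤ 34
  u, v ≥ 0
Minimize: z = 8y1 + 11y2 + 34y3

Subject to:
  C1: -y2 - 4y3 ≤ -7
  C2: -y1 - 3y3 ≤ -2
  y1, y2, y3 ≥ 0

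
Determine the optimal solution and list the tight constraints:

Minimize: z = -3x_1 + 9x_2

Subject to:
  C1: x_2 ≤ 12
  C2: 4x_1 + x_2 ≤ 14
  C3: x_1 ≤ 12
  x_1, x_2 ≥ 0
Optimal: x_1 = 3.5, x_2 = 0
Binding: C2, x_2 ≥ 0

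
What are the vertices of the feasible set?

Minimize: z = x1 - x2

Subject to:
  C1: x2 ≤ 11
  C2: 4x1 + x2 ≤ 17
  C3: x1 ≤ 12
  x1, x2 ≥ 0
Each vertex is the intersection of two constraint boundaries that also satisfies all remaining constraints:
  x1 = 0 and x2 = 0 → (0, 0)
  4x1 + x2 = 17 and x2 = 0 → (4.25, 0)
  x2 = 11 and 4x1 + x2 = 17 → (1.5, 11)
  x2 = 11 and x1 = 0 → (0, 11)

Vertices: (0, 0), (4.25, 0), (1.5, 11), (0, 11)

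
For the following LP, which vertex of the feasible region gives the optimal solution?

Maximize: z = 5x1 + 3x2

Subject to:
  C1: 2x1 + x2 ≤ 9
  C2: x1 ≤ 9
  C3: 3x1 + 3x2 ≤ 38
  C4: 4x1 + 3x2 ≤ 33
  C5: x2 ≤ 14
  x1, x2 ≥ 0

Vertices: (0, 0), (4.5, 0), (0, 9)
(0, 9) with z = 27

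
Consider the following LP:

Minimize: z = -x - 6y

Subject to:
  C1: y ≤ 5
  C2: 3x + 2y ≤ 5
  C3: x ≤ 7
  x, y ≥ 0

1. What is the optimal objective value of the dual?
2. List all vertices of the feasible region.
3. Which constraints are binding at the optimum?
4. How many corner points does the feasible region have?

1. -15 (by strong duality, equal to the primal optimum)
2. (0, 0), (1.667, 0), (0, 2.5)
3. C2, x ≥ 0
4. 3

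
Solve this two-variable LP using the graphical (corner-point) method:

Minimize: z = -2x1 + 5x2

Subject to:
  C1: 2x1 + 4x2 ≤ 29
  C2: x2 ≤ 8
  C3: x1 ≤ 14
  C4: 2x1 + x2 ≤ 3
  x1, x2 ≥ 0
Each vertex is the intersection of two constraint boundaries that also satisfies all remaining constraints:
  x1 = 0 and x2 = 0 → (0, 0)
  2x1 + x2 = 3 and x2 = 0 → (1.5, 0)
  2x1 + x2 = 3 and x1 = 0 → (0, 3)

Evaluating z = -2x1 + 5x2 at each vertex:
  (0, 0): z = 0
  (1.5, 0): z = -3
  (0, 3): z = 15

The minimum is at (1.5, 0) with z = -3.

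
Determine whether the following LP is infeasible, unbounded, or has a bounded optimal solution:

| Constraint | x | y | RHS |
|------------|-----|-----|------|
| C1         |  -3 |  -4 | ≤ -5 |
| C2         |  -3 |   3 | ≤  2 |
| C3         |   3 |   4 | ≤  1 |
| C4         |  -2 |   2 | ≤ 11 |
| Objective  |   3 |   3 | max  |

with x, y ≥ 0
C3 requires 3x + 4y ≤ 1, while C1 (-3x - 4y ≤ -5) is equivalent to 3x + 4y ≥ 5. Together they would need 5 ≤ 3x + 4y ≤ 1, which is impossible since 5 > 1. No point satisfies all constraints.

Infeasible — the constraint set is empty.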